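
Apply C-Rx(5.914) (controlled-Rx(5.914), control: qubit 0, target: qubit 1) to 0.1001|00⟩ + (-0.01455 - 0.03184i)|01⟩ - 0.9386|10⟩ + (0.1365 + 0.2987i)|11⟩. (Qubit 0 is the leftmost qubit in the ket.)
0.1001|00⟩ + (-0.01455 - 0.03184i)|01⟩ + (0.9775 - 0.02505i)|10⟩ + (-0.1342 - 0.1213i)|11⟩

C-Rx(5.914) leaves the control-|0⟩ kets |00⟩, |01⟩ unchanged and applies Rx(5.914) to qubit 1 on the control-|1⟩ pair (|10⟩, |11⟩).
Rx(5.914) = [[cos(θ/2), −i·sin(θ/2)], [−i·sin(θ/2), cos(θ/2)]]; θ = 5.914, cos(θ/2) ≈ -0.983011, sin(θ/2) ≈ 0.183546.
With a = amp(|10⟩) = -0.9386 and b = amp(|11⟩) = (0.1365 + 0.2987i):
new amp(|10⟩) = (-0.983011)·a + (-0.183546i)·b = (0.9775 - 0.02505i)
new amp(|11⟩) = (-0.183546i)·a + (-0.983011)·b = (-0.1342 - 0.1213i)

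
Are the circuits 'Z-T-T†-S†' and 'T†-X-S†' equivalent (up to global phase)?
No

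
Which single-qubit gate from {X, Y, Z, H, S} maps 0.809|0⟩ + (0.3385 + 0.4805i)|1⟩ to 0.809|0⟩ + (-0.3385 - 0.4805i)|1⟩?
Z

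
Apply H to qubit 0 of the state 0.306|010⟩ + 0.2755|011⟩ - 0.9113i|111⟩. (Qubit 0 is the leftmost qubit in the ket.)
0.2164|010⟩ + (0.1948 - 0.6444i)|011⟩ + 0.2164|110⟩ + (0.1948 + 0.6444i)|111⟩

H on qubit 0 mixes each pair of kets that differ only in qubit 0: amplitudes (a, b) of (|…0…⟩, |…1…⟩) become ((a + b)/√2, (a − b)/√2). Kets absent from the input have amplitude 0.
(|010⟩, |110⟩): (a, b) = (0.306, 0) → (0.2164, 0.2164)
(|011⟩, |111⟩): (a, b) = (0.2755, -0.9113i) → ((0.1948 - 0.6444i), (0.1948 + 0.6444i))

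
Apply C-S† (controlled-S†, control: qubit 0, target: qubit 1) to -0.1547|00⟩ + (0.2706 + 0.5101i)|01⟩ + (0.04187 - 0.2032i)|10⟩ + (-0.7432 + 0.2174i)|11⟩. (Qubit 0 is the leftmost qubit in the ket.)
-0.1547|00⟩ + (0.2706 + 0.5101i)|01⟩ + (0.04187 - 0.2032i)|10⟩ + (0.2174 + 0.7432i)|11⟩

C-S† leaves the control-|0⟩ kets |00⟩, |01⟩ unchanged and applies S† to qubit 1 on the control-|1⟩ pair (|10⟩, |11⟩).
S† = [[1, 0], [0, -i]].
With a = amp(|10⟩) = (0.04187 - 0.2032i) and b = amp(|11⟩) = (-0.7432 + 0.2174i):
new amp(|10⟩) = (1)·a = (0.04187 - 0.2032i)
new amp(|11⟩) = (-i)·b = (0.2174 + 0.7432i)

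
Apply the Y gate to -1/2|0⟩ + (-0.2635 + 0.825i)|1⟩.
(0.825 + 0.2635i)|0⟩ - (1/2)i|1⟩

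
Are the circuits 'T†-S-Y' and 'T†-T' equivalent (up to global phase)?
No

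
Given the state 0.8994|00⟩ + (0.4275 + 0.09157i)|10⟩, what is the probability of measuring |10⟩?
0.1911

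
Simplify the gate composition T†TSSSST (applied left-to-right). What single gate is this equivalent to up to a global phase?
T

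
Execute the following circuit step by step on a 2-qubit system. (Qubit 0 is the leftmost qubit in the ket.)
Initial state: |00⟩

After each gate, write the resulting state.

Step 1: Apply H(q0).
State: 1/√2|00⟩ + 1/√2|10⟩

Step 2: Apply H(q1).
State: 1/2|00⟩ + 1/2|01⟩ + 1/2|10⟩ + 1/2|11⟩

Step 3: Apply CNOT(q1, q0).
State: 1/2|00⟩ + 1/2|01⟩ + 1/2|10⟩ + 1/2|11⟩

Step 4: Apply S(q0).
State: 1/2|00⟩ + 1/2|01⟩ + (1/2)i|10⟩ + (1/2)i|11⟩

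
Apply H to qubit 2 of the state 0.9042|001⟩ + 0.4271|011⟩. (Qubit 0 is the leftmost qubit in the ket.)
0.6394|000⟩ - 0.6394|001⟩ + 0.302|010⟩ - 0.302|011⟩

H on qubit 2 mixes each pair of kets that differ only in qubit 2: amplitudes (a, b) of (|…0…⟩, |…1…⟩) become ((a + b)/√2, (a − b)/√2). Kets absent from the input have amplitude 0.
(|000⟩, |001⟩): (a, b) = (0, 0.9042) → (0.6394, -0.6394)
(|010⟩, |011⟩): (a, b) = (0, 0.4271) → (0.302, -0.302)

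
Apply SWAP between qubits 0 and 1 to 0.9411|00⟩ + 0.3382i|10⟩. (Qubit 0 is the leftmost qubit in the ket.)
0.9411|00⟩ + 0.3382i|01⟩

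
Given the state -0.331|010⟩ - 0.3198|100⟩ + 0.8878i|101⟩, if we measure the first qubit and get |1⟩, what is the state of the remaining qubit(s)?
-0.3389|00⟩ + 0.9408i|01⟩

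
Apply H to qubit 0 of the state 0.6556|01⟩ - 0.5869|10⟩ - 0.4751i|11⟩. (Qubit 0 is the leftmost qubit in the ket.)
-0.415|00⟩ + (0.4636 - 0.3359i)|01⟩ + 0.415|10⟩ + (0.4636 + 0.3359i)|11⟩

H on qubit 0 mixes each pair of kets that differ only in qubit 0: amplitudes (a, b) of (|…0…⟩, |…1…⟩) become ((a + b)/√2, (a − b)/√2). Kets absent from the input have amplitude 0.
(|00⟩, |10⟩): (a, b) = (0, -0.5869) → (-0.415, 0.415)
(|01⟩, |11⟩): (a, b) = (0.6556, -0.4751i) → ((0.4636 - 0.3359i), (0.4636 + 0.3359i))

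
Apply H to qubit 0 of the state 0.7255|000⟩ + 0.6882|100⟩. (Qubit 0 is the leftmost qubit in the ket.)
0.9996|000⟩ + 0.02638|100⟩

H on qubit 0 mixes each pair of kets that differ only in qubit 0: amplitudes (a, b) of (|…0…⟩, |…1…⟩) become ((a + b)/√2, (a − b)/√2). Kets absent from the input have amplitude 0.
(|000⟩, |100⟩): (a, b) = (0.7255, 0.6882) → (0.9996, 0.02638)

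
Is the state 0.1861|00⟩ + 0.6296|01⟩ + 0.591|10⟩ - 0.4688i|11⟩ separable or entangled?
Entangled

Writing the state as a|00⟩ + b|01⟩ + c|10⟩ + d|11⟩, it is a product state iff ad − bc = 0.
Here (a, b, c, d) = (0.1861, 0.6296, 0.591, -0.4688i): ad − bc = (0.1861)(-0.4688i) − (0.6296)(0.591) = (-0.3721 - 0.08724i) ≠ 0, so the state is entangled.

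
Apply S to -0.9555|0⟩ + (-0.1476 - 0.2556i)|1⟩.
-0.9555|0⟩ + (0.2556 - 0.1476i)|1⟩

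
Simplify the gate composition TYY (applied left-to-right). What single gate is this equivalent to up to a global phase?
T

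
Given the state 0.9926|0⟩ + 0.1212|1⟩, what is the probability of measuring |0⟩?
0.9853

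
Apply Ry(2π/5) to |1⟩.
-0.5878|0⟩ + 0.809|1⟩

Ry(2π/5) = [[cos(θ/2), −sin(θ/2)], [sin(θ/2), cos(θ/2)]]; θ = 2π/5, cos(θ/2) ≈ 0.809017, sin(θ/2) ≈ 0.587785.
With a = amp(|0⟩) = 0 and b = amp(|1⟩) = 1:
new amp(|0⟩) = (0.809017)·a + (-0.587785)·b = -0.5878
new amp(|1⟩) = (0.587785)·a + (0.809017)·b = 0.809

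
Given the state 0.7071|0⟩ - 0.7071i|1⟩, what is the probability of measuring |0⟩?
0.5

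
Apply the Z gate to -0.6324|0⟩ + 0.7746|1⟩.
-0.6324|0⟩ - 0.7746|1⟩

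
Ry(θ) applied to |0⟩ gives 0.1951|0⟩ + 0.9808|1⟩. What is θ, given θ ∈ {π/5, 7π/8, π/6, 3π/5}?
7π/8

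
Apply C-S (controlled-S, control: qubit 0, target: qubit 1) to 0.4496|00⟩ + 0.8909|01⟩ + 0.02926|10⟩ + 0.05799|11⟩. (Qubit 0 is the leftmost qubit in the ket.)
0.4496|00⟩ + 0.8909|01⟩ + 0.02926|10⟩ + 0.05799i|11⟩

C-S leaves the control-|0⟩ kets |00⟩, |01⟩ unchanged and applies S to qubit 1 on the control-|1⟩ pair (|10⟩, |11⟩).
S = [[1, 0], [0, i]].
With a = amp(|10⟩) = 0.02926 and b = amp(|11⟩) = 0.05799:
new amp(|10⟩) = (1)·a = 0.02926
new amp(|11⟩) = (i)·b = 0.05799i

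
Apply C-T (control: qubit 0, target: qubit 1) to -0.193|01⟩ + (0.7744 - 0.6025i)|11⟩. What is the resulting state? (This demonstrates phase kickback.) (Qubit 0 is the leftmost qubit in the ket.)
-0.193|01⟩ + (0.9736 + 0.1216i)|11⟩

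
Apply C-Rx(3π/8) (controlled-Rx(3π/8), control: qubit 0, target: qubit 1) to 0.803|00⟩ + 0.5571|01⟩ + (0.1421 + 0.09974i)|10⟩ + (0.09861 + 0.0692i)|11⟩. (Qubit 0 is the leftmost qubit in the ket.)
0.803|00⟩ + 0.5571|01⟩ + (0.1566 + 0.02815i)|10⟩ + (0.1374 - 0.02141i)|11⟩

C-Rx(3π/8) leaves the control-|0⟩ kets |00⟩, |01⟩ unchanged and applies Rx(3π/8) to qubit 1 on the control-|1⟩ pair (|10⟩, |11⟩).
Rx(3π/8) = [[cos(θ/2), −i·sin(θ/2)], [−i·sin(θ/2), cos(θ/2)]]; θ = 3π/8, cos(θ/2) ≈ 0.83147, sin(θ/2) ≈ 0.55557.
With a = amp(|10⟩) = (0.1421 + 0.09974i) and b = amp(|11⟩) = (0.09861 + 0.0692i):
new amp(|10⟩) = (0.83147)·a + (-0.55557i)·b = (0.1566 + 0.02815i)
new amp(|11⟩) = (-0.55557i)·a + (0.83147)·b = (0.1374 - 0.02141i)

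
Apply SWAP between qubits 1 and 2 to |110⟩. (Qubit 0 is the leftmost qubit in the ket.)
|101⟩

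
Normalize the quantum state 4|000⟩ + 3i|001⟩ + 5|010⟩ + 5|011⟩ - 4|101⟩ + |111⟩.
0.417|000⟩ + 0.3128i|001⟩ + 0.5213|010⟩ + 0.5213|011⟩ - 0.417|101⟩ + 0.1043|111⟩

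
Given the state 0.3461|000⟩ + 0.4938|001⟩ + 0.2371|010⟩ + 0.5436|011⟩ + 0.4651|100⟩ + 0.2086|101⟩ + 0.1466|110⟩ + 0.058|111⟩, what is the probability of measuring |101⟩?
0.04351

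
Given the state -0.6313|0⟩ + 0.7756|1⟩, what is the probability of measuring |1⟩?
0.6016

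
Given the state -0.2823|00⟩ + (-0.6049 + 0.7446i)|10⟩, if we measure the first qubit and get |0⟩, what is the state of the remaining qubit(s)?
-|0⟩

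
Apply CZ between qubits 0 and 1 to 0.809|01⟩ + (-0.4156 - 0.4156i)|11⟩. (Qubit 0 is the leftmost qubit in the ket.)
0.809|01⟩ + (0.4156 + 0.4156i)|11⟩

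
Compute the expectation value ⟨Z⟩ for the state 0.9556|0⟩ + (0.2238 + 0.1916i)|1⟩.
0.8264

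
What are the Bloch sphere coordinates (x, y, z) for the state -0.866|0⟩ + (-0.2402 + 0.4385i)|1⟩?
(0.416, -0.7595, 0.5)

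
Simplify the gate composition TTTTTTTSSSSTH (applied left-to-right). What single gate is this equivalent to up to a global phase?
H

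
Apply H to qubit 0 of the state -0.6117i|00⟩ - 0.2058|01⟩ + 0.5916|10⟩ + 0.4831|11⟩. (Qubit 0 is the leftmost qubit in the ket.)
(0.4183 - 0.4325i)|00⟩ + 0.1961|01⟩ + (-0.4183 - 0.4325i)|10⟩ - 0.4871|11⟩

H on qubit 0 mixes each pair of kets that differ only in qubit 0: amplitudes (a, b) of (|…0…⟩, |…1…⟩) become ((a + b)/√2, (a − b)/√2). Kets absent from the input have amplitude 0.
(|00⟩, |10⟩): (a, b) = (-0.6117i, 0.5916) → ((0.4183 - 0.4325i), (-0.4183 - 0.4325i))
(|01⟩, |11⟩): (a, b) = (-0.2058, 0.4831) → (0.1961, -0.4871)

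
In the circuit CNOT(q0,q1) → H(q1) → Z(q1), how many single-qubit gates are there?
2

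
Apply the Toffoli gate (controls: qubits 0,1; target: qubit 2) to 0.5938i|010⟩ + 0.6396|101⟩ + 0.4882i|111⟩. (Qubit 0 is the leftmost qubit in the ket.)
0.5938i|010⟩ + 0.6396|101⟩ + 0.4882i|110⟩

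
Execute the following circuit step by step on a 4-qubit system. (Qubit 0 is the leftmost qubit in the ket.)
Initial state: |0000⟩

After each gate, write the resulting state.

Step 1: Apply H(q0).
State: 1/√2|0000⟩ + 1/√2|1000⟩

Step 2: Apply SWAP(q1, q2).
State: 1/√2|0000⟩ + 1/√2|1000⟩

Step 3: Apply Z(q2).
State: 1/√2|0000⟩ + 1/√2|1000⟩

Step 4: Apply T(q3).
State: 1/√2|0000⟩ + 1/√2|1000⟩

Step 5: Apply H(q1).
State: 1/2|0000⟩ + 1/2|0100⟩ + 1/2|1000⟩ + 1/2|1100⟩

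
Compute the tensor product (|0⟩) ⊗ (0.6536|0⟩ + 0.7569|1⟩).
0.6536|00⟩ + 0.7569|01⟩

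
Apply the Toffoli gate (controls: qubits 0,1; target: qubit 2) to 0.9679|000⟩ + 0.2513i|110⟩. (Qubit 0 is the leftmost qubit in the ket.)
0.9679|000⟩ + 0.2513i|111⟩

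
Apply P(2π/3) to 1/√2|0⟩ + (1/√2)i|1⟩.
1/√2|0⟩ + (-0.6124 - (1/√8)i)|1⟩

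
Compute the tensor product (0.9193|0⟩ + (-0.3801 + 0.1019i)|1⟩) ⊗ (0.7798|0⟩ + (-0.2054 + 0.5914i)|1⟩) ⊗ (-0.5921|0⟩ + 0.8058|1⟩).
-0.4245|000⟩ + 0.5777|001⟩ + (0.1118 - 0.3219i)|010⟩ + (-0.1522 + 0.4381i)|011⟩ + (0.1755 - 0.04705i)|100⟩ + (-0.2388 + 0.06403i)|101⟩ + (-0.01054 + 0.1455i)|110⟩ + (0.01435 - 0.198i)|111⟩

amp(|b₁b₂…⟩) = product of the factor amplitudes for bits b₁, b₂, …; only kets whose every factor amplitude is nonzero survive.
|000⟩: (0.9193)(0.7798)(-0.5921) = -0.4245
|001⟩: (0.9193)(0.7798)(0.8058) = 0.5777
|010⟩: (0.9193)(-0.2054 + 0.5914i)(-0.5921) = (0.1118 - 0.3219i)
|011⟩: (0.9193)(-0.2054 + 0.5914i)(0.8058) = (-0.1522 + 0.4381i)
|100⟩: (-0.3801 + 0.1019i)(0.7798)(-0.5921) = (0.1755 - 0.04705i)
|101⟩: (-0.3801 + 0.1019i)(0.7798)(0.8058) = (-0.2388 + 0.06403i)
|110⟩: (-0.3801 + 0.1019i)(-0.2054 + 0.5914i)(-0.5921) = (-0.01054 + 0.1455i)
|111⟩: (-0.3801 + 0.1019i)(-0.2054 + 0.5914i)(0.8058) = (0.01435 - 0.198i)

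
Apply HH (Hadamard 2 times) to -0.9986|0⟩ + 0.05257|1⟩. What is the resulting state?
-0.9986|0⟩ + 0.05257|1⟩

H² = I, so an even number of Hadamards cancels: H^2 = I and the state is unchanged.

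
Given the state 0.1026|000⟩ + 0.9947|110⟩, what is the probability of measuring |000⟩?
0.01053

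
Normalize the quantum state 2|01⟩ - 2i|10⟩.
1/√2|01⟩ - (1/√2)i|10⟩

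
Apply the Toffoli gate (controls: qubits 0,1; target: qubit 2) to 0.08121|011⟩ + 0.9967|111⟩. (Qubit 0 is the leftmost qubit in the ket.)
0.08121|011⟩ + 0.9967|110⟩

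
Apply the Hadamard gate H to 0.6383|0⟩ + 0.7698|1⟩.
0.9957|0⟩ - 0.09298|1⟩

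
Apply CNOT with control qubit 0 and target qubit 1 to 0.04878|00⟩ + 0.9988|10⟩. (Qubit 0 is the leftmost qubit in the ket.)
0.04878|00⟩ + 0.9988|11⟩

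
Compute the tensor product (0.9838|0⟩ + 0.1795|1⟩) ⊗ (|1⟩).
0.9838|01⟩ + 0.1795|11⟩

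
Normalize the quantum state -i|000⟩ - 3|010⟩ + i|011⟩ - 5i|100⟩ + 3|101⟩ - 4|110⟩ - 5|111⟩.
-0.1078i|000⟩ - 0.3235|010⟩ + 0.1078i|011⟩ - 0.5392i|100⟩ + 0.3235|101⟩ - 0.4313|110⟩ - 0.5392|111⟩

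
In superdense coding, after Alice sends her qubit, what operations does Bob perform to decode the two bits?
CNOT (Alice's qubit controls Bob's), then H on Alice's qubit, then measure both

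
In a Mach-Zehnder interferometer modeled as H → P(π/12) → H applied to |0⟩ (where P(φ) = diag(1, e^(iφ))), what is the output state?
(0.983 + 0.1294i)|0⟩ + (0.01704 - 0.1294i)|1⟩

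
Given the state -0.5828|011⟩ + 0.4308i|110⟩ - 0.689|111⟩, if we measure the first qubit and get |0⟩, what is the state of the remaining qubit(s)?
-|11⟩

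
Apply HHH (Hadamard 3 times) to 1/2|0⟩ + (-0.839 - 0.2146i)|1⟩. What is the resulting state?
(-0.2397 - 0.1517i)|0⟩ + (0.9468 + 0.1517i)|1⟩

H² = I, so H^3 = H: a single Hadamard. With (a, b) = (1/2, (-0.839 - 0.2146i)), H gives ((a + b)/√2, (a − b)/√2) = ((-0.2397 - 0.1517i), (0.9468 + 0.1517i)).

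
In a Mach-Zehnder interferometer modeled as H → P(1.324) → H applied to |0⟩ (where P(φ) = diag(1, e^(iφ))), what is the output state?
(0.6221 + 0.4849i)|0⟩ + (0.3779 - 0.4849i)|1⟩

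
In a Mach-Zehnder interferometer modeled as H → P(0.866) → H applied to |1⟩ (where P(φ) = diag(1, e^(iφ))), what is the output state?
(0.1761 - 0.3809i)|0⟩ + (0.8239 + 0.3809i)|1⟩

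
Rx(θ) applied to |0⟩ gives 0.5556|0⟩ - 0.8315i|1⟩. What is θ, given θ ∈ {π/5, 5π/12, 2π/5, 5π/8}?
5π/8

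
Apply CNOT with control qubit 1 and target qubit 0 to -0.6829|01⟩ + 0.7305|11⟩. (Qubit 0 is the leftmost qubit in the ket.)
0.7305|01⟩ - 0.6829|11⟩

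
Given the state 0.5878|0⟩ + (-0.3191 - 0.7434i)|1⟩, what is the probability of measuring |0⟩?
0.3455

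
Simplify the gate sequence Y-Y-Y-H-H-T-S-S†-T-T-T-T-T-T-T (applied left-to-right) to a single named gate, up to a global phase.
Y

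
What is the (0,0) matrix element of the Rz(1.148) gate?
(0.8397 - 0.543i)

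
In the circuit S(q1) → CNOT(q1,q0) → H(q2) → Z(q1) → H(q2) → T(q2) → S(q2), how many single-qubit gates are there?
6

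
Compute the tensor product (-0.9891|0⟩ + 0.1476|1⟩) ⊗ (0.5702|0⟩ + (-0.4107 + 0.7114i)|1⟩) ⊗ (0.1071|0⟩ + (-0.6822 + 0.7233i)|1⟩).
-0.0604|000⟩ + (0.3848 - 0.4079i)|001⟩ + (0.04351 - 0.07536i)|010⟩ + (0.2318 + 0.7738i)|011⟩ + 0.009014|100⟩ + (-0.05741 + 0.06087i)|101⟩ + (-0.006492 + 0.01125i)|110⟩ + (-0.03459 - 0.1155i)|111⟩

amp(|b₁b₂…⟩) = product of the factor amplitudes for bits b₁, b₂, …; only kets whose every factor amplitude is nonzero survive.
|000⟩: (-0.9891)(0.5702)(0.1071) = -0.0604
|001⟩: (-0.9891)(0.5702)(-0.6822 + 0.7233i) = (0.3848 - 0.4079i)
|010⟩: (-0.9891)(-0.4107 + 0.7114i)(0.1071) = (0.04351 - 0.07536i)
|011⟩: (-0.9891)(-0.4107 + 0.7114i)(-0.6822 + 0.7233i) = (0.2318 + 0.7738i)
|100⟩: (0.1476)(0.5702)(0.1071) = 0.009014
|101⟩: (0.1476)(0.5702)(-0.6822 + 0.7233i) = (-0.05741 + 0.06087i)
|110⟩: (0.1476)(-0.4107 + 0.7114i)(0.1071) = (-0.006492 + 0.01125i)
|111⟩: (0.1476)(-0.4107 + 0.7114i)(-0.6822 + 0.7233i) = (-0.03459 - 0.1155i)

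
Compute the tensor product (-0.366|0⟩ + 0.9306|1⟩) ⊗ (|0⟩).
-0.366|00⟩ + 0.9306|10⟩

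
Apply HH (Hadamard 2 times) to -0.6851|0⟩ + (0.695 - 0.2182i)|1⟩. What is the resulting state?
-0.6851|0⟩ + (0.695 - 0.2182i)|1⟩

H² = I, so an even number of Hadamards cancels: H^2 = I and the state is unchanged.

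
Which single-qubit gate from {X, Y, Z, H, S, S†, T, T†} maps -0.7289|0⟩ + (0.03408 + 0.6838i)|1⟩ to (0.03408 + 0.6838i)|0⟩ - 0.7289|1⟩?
X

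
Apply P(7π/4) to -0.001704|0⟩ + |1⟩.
-0.001704|0⟩ + (1/√2 - (1/√2)i)|1⟩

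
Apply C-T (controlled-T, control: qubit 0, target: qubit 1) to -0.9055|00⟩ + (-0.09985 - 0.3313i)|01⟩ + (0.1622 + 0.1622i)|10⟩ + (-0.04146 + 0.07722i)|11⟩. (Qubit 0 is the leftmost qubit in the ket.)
-0.9055|00⟩ + (-0.09985 - 0.3313i)|01⟩ + (0.1622 + 0.1622i)|10⟩ + (-0.08392 + 0.02529i)|11⟩

C-T leaves the control-|0⟩ kets |00⟩, |01⟩ unchanged and applies T to qubit 1 on the control-|1⟩ pair (|10⟩, |11⟩).
T = [[1, 0], [0, (1/√2 + (1/√2)i)]].
With a = amp(|10⟩) = (0.1622 + 0.1622i) and b = amp(|11⟩) = (-0.04146 + 0.07722i):
new amp(|10⟩) = (1)·a = (0.1622 + 0.1622i)
new amp(|11⟩) = (1/√2 + (1/√2)i)·b = (-0.08392 + 0.02529i)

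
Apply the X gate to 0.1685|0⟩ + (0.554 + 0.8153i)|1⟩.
(0.554 + 0.8153i)|0⟩ + 0.1685|1⟩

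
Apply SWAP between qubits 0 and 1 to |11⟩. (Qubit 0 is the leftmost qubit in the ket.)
|11⟩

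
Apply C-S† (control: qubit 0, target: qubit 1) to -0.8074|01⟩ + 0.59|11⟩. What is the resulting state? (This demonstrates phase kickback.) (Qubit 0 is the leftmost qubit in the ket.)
-0.8074|01⟩ - 0.59i|11⟩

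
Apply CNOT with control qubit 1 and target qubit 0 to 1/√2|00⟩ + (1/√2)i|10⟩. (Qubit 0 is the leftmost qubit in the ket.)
1/√2|00⟩ + (1/√2)i|10⟩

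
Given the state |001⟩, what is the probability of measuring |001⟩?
1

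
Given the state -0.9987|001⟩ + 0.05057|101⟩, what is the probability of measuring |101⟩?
0.002557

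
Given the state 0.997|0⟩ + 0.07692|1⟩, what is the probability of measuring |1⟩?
0.005917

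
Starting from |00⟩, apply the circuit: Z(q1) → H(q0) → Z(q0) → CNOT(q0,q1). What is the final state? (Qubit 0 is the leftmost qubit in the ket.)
1/√2|00⟩ - 1/√2|11⟩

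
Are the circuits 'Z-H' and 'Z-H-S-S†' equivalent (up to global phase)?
Yes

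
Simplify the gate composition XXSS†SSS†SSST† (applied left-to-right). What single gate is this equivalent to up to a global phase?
T†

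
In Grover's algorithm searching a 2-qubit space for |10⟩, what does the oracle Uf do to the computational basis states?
Uf|x⟩ = -|x⟩ if x = 10, else |x⟩ (phase flip on target)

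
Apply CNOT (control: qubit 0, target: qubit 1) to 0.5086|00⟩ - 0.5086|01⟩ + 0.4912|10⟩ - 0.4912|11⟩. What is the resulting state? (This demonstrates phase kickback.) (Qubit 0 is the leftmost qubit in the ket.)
0.5086|00⟩ - 0.5086|01⟩ - 0.4912|10⟩ + 0.4912|11⟩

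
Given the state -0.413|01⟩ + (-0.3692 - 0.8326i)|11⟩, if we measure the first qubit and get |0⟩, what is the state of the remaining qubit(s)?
-|1⟩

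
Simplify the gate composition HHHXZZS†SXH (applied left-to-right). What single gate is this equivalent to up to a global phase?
I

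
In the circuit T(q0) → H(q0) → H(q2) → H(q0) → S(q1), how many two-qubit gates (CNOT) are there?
0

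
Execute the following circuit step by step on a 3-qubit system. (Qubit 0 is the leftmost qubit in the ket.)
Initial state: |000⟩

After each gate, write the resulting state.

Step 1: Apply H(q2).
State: 1/√2|000⟩ + 1/√2|001⟩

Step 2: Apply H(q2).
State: |000⟩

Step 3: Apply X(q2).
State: |001⟩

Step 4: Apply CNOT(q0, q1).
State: |001⟩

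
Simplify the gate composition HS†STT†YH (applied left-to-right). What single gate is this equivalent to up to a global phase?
Y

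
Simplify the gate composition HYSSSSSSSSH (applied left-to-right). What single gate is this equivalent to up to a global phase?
Y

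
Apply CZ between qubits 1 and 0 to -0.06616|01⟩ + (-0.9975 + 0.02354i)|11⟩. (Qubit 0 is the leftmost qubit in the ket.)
-0.06616|01⟩ + (0.9975 - 0.02354i)|11⟩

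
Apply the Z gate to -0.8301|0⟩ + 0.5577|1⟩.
-0.8301|0⟩ - 0.5577|1⟩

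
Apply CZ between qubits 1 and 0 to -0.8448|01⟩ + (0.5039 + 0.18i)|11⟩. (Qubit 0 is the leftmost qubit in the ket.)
-0.8448|01⟩ + (-0.5039 - 0.18i)|11⟩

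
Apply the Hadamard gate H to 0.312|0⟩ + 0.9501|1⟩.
0.8924|0⟩ - 0.4512|1⟩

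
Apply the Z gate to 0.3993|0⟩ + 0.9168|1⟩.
0.3993|0⟩ - 0.9168|1⟩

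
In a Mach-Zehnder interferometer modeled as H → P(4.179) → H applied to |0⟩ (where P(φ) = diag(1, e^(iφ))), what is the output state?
(0.2458 - 0.4305i)|0⟩ + (0.7542 + 0.4305i)|1⟩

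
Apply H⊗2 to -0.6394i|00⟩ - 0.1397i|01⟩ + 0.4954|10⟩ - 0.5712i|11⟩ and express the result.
(0.2477 - 0.6752i)|00⟩ + (0.2477 + 0.03575i)|01⟩ + (-0.2477 - 0.104i)|10⟩ + (-0.2477 - 0.5355i)|11⟩

H⊗2 gives amp(|y⟩) = (1/2) Σ_x (−1)^(x·y) amp(|x⟩), where x·y is the number of positions in which both x and y have a 1.
|00⟩: (-0.6394i - 0.1397i + 0.4954 - 0.5712i)/2 = (0.2477 - 0.6752i)
|01⟩: (-0.6394i + 0.1397i + 0.4954 + 0.5712i)/2 = (0.2477 + 0.03575i)
|10⟩: (-0.6394i - 0.1397i - 0.4954 + 0.5712i)/2 = (-0.2477 - 0.104i)
|11⟩: (-0.6394i + 0.1397i - 0.4954 - 0.5712i)/2 = (-0.2477 - 0.5355i)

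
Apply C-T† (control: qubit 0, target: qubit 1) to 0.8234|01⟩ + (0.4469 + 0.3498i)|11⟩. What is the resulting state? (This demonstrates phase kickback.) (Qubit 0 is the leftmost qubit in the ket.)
0.8234|01⟩ + (0.5634 - 0.06866i)|11⟩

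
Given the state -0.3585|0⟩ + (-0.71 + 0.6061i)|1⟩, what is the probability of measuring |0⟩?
0.1285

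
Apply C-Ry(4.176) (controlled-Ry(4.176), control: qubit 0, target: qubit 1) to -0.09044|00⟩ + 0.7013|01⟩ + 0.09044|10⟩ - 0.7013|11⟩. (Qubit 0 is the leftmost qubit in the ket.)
-0.09044|00⟩ + 0.7013|01⟩ + 0.5649|10⟩ + 0.4254|11⟩

C-Ry(4.176) leaves the control-|0⟩ kets |00⟩, |01⟩ unchanged and applies Ry(4.176) to qubit 1 on the control-|1⟩ pair (|10⟩, |11⟩).
Ry(4.176) = [[cos(θ/2), −sin(θ/2)], [sin(θ/2), cos(θ/2)]]; θ = 4.176, cos(θ/2) ≈ -0.494451, sin(θ/2) ≈ 0.869205.
With a = amp(|10⟩) = 0.09044 and b = amp(|11⟩) = -0.7013:
new amp(|10⟩) = (-0.494451)·a + (-0.869205)·b = 0.5649
new amp(|11⟩) = (0.869205)·a + (-0.494451)·b = 0.4254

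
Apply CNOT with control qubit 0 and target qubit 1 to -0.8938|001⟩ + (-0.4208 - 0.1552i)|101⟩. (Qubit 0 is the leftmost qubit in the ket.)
-0.8938|001⟩ + (-0.4208 - 0.1552i)|111⟩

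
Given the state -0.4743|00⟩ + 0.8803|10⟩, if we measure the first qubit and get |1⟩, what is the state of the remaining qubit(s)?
|0⟩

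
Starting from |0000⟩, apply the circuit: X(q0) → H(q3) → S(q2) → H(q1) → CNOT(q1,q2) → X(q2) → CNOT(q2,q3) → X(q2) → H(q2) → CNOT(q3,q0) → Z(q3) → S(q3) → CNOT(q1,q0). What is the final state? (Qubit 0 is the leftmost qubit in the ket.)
-(1/√8)i|0001⟩ - (1/√8)i|0011⟩ + 1/√8|0100⟩ - 1/√8|0110⟩ + 1/√8|1000⟩ + 1/√8|1010⟩ - (1/√8)i|1101⟩ + (1/√8)i|1111⟩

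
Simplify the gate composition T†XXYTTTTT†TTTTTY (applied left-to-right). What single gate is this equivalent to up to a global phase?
T†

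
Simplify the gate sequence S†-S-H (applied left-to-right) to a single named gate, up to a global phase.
H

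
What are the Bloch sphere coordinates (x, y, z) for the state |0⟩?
(0, 0, 1)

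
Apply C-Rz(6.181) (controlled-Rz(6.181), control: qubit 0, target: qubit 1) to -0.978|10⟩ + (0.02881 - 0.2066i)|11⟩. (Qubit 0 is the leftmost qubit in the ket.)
(0.9767 + 0.04995i)|10⟩ + (-0.01822 + 0.2078i)|11⟩

C-Rz(6.181) leaves the control-|0⟩ kets |00⟩, |01⟩ unchanged and applies Rz(6.181) to qubit 1 on the control-|1⟩ pair (|10⟩, |11⟩).
Rz(6.181) = [[e^(−iθ/2), 0], [0, e^(iθ/2)]] with e^(±iθ/2) = cos(θ/2) ± i·sin(θ/2); θ = 6.181, cos(θ/2) ≈ -0.998695, sin(θ/2) ≈ 0.0510704.
With a = amp(|10⟩) = -0.978 and b = amp(|11⟩) = (0.02881 - 0.2066i):
new amp(|10⟩) = (-0.998695 - 0.0510704i)·a = (0.9767 + 0.04995i)
new amp(|11⟩) = (-0.998695 + 0.0510704i)·b = (-0.01822 + 0.2078i)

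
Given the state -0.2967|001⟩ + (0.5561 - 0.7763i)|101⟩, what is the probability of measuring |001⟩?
0.08803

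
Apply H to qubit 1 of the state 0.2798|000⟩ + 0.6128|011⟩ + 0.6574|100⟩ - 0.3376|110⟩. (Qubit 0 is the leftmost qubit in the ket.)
0.1978|000⟩ + 0.4333|001⟩ + 0.1978|010⟩ - 0.4333|011⟩ + 0.2261|100⟩ + 0.7036|110⟩

H on qubit 1 mixes each pair of kets that differ only in qubit 1: amplitudes (a, b) of (|…0…⟩, |…1…⟩) become ((a + b)/√2, (a − b)/√2). Kets absent from the input have amplitude 0.
(|000⟩, |010⟩): (a, b) = (0.2798, 0) → (0.1978, 0.1978)
(|001⟩, |011⟩): (a, b) = (0, 0.6128) → (0.4333, -0.4333)
(|100⟩, |110⟩): (a, b) = (0.6574, -0.3376) → (0.2261, 0.7036)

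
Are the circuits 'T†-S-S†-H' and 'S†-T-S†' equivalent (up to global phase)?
No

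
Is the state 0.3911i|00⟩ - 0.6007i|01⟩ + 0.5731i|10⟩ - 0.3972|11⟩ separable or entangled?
Entangled

Writing the state as a|00⟩ + b|01⟩ + c|10⟩ + d|11⟩, it is a product state iff ad − bc = 0.
Here (a, b, c, d) = (0.3911i, -0.6007i, 0.5731i, -0.3972): ad − bc = (0.3911i)(-0.3972) − (-0.6007i)(0.5731i) = (-0.3443 - 0.1553i) ≠ 0, so the state is entangled.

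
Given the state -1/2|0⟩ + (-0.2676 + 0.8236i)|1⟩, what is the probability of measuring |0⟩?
1/4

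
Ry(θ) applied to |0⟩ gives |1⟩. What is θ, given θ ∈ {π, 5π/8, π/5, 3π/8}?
π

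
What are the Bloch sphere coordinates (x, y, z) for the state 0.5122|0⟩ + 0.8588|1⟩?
(0.8798, 0, -0.4752)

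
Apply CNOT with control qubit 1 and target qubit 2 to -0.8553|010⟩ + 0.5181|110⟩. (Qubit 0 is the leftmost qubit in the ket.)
-0.8553|011⟩ + 0.5181|111⟩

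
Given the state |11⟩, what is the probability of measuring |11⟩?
1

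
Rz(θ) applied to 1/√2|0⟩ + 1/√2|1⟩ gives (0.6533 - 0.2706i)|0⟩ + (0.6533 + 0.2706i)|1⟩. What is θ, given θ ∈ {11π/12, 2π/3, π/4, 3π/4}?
π/4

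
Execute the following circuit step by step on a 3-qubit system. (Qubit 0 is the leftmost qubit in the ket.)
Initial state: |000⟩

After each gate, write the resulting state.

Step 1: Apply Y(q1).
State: i|010⟩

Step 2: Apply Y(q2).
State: -|011⟩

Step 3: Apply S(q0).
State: -|011⟩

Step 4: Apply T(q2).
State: (-1/√2 - (1/√2)i)|011⟩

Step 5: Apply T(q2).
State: -i|011⟩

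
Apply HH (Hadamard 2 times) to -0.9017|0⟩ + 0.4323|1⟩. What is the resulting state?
-0.9017|0⟩ + 0.4323|1⟩

H² = I, so an even number of Hadamards cancels: H^2 = I and the state is unchanged.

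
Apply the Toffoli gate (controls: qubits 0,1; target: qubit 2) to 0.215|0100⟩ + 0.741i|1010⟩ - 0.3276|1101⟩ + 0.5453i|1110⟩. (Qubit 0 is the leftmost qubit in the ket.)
0.215|0100⟩ + 0.741i|1010⟩ + 0.5453i|1100⟩ - 0.3276|1111⟩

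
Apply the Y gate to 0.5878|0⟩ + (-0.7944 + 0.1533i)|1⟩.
(0.1533 + 0.7944i)|0⟩ + 0.5878i|1⟩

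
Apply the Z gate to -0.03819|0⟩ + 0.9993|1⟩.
-0.03819|0⟩ - 0.9993|1⟩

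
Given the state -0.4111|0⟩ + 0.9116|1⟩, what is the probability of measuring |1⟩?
0.831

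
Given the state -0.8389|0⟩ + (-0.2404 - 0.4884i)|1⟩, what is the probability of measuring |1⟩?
0.2963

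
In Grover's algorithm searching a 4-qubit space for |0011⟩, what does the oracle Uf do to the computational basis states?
Uf|x⟩ = -|x⟩ if x = 0011, else |x⟩ (phase flip on target)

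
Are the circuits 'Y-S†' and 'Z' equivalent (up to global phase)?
No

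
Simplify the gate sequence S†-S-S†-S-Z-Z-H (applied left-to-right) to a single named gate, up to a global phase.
H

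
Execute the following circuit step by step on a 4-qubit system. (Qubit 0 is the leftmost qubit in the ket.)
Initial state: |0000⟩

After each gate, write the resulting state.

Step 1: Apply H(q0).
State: 1/√2|0000⟩ + 1/√2|1000⟩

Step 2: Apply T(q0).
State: 1/√2|0000⟩ + (1/2 + (1/2)i)|1000⟩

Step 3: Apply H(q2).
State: 1/2|0000⟩ + 1/2|0010⟩ + (1/√8 + (1/√8)i)|1000⟩ + (1/√8 + (1/√8)i)|1010⟩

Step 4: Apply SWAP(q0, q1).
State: 1/2|0000⟩ + 1/2|0010⟩ + (1/√8 + (1/√8)i)|0100⟩ + (1/√8 + (1/√8)i)|0110⟩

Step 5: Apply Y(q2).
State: -(1/2)i|0000⟩ + (1/2)i|0010⟩ + (1/√8 - (1/√8)i)|0100⟩ + (-1/√8 + (1/√8)i)|0110⟩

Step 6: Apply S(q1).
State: -(1/2)i|0000⟩ + (1/2)i|0010⟩ + (1/√8 + (1/√8)i)|0100⟩ + (-1/√8 - (1/√8)i)|0110⟩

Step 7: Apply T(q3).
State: -(1/2)i|0000⟩ + (1/2)i|0010⟩ + (1/√8 + (1/√8)i)|0100⟩ + (-1/√8 - (1/√8)i)|0110⟩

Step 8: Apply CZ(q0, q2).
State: -(1/2)i|0000⟩ + (1/2)i|0010⟩ + (1/√8 + (1/√8)i)|0100⟩ + (-1/√8 - (1/√8)i)|0110⟩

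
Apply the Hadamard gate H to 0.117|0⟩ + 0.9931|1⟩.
0.785|0⟩ - 0.6195|1⟩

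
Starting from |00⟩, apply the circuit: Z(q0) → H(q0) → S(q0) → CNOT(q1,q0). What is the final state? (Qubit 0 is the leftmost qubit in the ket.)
1/√2|00⟩ + (1/√2)i|10⟩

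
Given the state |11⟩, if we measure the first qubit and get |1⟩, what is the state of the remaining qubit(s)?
|1⟩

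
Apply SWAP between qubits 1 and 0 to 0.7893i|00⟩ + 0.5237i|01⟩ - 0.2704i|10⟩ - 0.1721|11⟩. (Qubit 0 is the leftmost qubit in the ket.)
0.7893i|00⟩ - 0.2704i|01⟩ + 0.5237i|10⟩ - 0.1721|11⟩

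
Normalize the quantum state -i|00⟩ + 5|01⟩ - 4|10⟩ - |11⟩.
-0.1525i|00⟩ + 0.7625|01⟩ - 0.61|10⟩ - 0.1525|11⟩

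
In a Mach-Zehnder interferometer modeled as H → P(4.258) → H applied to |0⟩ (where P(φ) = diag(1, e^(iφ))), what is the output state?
(0.2805 - 0.4493i)|0⟩ + (0.7195 + 0.4493i)|1⟩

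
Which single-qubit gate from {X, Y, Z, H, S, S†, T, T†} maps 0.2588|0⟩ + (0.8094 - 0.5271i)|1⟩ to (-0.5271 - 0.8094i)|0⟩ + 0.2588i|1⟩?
Y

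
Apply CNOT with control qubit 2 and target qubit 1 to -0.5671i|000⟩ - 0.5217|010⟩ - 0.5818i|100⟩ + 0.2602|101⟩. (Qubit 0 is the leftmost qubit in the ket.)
-0.5671i|000⟩ - 0.5217|010⟩ - 0.5818i|100⟩ + 0.2602|111⟩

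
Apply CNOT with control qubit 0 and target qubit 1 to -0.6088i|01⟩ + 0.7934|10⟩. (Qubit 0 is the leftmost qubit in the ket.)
-0.6088i|01⟩ + 0.7934|11⟩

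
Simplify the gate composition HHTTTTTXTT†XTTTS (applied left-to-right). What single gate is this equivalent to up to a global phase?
S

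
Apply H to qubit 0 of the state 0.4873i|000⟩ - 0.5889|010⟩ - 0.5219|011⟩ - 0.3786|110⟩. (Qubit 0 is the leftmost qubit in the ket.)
0.3446i|000⟩ - 0.6841|010⟩ - 0.369|011⟩ + 0.3446i|100⟩ - 0.1487|110⟩ - 0.369|111⟩

H on qubit 0 mixes each pair of kets that differ only in qubit 0: amplitudes (a, b) of (|…0…⟩, |…1…⟩) become ((a + b)/√2, (a − b)/√2). Kets absent from the input have amplitude 0.
(|000⟩, |100⟩): (a, b) = (0.4873i, 0) → (0.3446i, 0.3446i)
(|010⟩, |110⟩): (a, b) = (-0.5889, -0.3786) → (-0.6841, -0.1487)
(|011⟩, |111⟩): (a, b) = (-0.5219, 0) → (-0.369, -0.369)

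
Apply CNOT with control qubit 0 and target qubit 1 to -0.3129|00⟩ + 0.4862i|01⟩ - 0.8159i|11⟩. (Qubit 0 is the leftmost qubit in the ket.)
-0.3129|00⟩ + 0.4862i|01⟩ - 0.8159i|10⟩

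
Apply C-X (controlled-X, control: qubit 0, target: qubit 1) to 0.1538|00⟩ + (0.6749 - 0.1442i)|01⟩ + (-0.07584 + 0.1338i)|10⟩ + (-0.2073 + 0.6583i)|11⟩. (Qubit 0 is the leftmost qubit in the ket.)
0.1538|00⟩ + (0.6749 - 0.1442i)|01⟩ + (-0.2073 + 0.6583i)|10⟩ + (-0.07584 + 0.1338i)|11⟩

C-X leaves the control-|0⟩ kets |00⟩, |01⟩ unchanged and applies X to qubit 1 on the control-|1⟩ pair (|10⟩, |11⟩).
X = [[0, 1], [1, 0]].
With a = amp(|10⟩) = (-0.07584 + 0.1338i) and b = amp(|11⟩) = (-0.2073 + 0.6583i):
new amp(|10⟩) = (1)·b = (-0.2073 + 0.6583i)
new amp(|11⟩) = (1)·a = (-0.07584 + 0.1338i)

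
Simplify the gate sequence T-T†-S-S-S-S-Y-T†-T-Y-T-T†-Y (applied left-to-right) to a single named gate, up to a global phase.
Y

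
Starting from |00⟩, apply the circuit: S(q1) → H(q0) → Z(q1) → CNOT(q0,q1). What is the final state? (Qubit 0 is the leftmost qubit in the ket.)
1/√2|00⟩ + 1/√2|11⟩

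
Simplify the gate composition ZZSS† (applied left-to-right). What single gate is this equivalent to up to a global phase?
I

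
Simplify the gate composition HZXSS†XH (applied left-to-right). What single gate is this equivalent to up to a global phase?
X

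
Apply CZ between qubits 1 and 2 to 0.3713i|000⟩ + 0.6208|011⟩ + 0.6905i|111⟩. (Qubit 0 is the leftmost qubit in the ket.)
0.3713i|000⟩ - 0.6208|011⟩ - 0.6905i|111⟩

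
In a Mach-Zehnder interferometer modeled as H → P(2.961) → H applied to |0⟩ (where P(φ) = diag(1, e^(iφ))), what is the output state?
(0.008131 + 0.08981i)|0⟩ + (0.9919 - 0.08981i)|1⟩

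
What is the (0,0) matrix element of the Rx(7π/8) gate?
0.1951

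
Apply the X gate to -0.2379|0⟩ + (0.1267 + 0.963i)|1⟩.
(0.1267 + 0.963i)|0⟩ - 0.2379|1⟩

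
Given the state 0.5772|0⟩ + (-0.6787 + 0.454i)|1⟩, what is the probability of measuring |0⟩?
0.3332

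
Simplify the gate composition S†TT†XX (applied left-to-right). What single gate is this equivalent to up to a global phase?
S†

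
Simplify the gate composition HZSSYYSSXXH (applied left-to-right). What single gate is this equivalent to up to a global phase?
X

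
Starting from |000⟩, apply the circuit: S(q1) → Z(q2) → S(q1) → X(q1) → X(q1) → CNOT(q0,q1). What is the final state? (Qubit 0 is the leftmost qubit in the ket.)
|000⟩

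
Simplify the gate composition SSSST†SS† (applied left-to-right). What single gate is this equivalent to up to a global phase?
T†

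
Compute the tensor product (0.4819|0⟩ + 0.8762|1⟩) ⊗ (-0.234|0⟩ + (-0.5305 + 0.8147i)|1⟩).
-0.1128|00⟩ + (-0.2556 + 0.3926i)|01⟩ - 0.205|10⟩ + (-0.4648 + 0.7138i)|11⟩

amp(|b₁b₂…⟩) = product of the factor amplitudes for bits b₁, b₂, …; only kets whose every factor amplitude is nonzero survive.
|00⟩: (0.4819)(-0.234) = -0.1128
|01⟩: (0.4819)(-0.5305 + 0.8147i) = (-0.2556 + 0.3926i)
|10⟩: (0.8762)(-0.234) = -0.205
|11⟩: (0.8762)(-0.5305 + 0.8147i) = (-0.4648 + 0.7138i)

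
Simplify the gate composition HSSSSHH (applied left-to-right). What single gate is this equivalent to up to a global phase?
H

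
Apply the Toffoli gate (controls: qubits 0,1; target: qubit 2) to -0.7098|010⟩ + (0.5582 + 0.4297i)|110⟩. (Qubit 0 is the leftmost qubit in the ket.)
-0.7098|010⟩ + (0.5582 + 0.4297i)|111⟩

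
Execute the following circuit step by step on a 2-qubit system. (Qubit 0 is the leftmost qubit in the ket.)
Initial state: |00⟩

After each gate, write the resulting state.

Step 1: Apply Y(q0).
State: i|10⟩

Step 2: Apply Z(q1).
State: i|10⟩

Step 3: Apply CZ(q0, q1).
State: i|10⟩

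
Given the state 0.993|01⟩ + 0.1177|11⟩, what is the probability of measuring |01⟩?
0.986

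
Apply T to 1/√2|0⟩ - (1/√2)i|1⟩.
1/√2|0⟩ + (1/2 - (1/2)i)|1⟩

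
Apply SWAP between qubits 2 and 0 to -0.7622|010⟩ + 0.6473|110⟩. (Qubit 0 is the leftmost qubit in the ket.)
-0.7622|010⟩ + 0.6473|011⟩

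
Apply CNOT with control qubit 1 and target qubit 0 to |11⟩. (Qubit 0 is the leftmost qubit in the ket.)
|01⟩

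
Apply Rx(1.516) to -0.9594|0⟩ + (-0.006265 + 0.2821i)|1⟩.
(-0.5028 + 0.004307i)|0⟩ + (-0.00455 + 0.8644i)|1⟩

Rx(1.516) = [[cos(θ/2), −i·sin(θ/2)], [−i·sin(θ/2), cos(θ/2)]]; θ = 1.516, cos(θ/2) ≈ 0.726212, sin(θ/2) ≈ 0.68747.
With a = amp(|0⟩) = -0.9594 and b = amp(|1⟩) = (-0.006265 + 0.2821i):
new amp(|0⟩) = (0.726212)·a + (-0.68747i)·b = (-0.5028 + 0.004307i)
new amp(|1⟩) = (-0.68747i)·a + (0.726212)·b = (-0.00455 + 0.8644i)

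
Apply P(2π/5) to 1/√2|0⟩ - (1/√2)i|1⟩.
1/√2|0⟩ + (0.6725 - 0.2185i)|1⟩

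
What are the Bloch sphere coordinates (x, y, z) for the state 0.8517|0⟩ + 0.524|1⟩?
(0.8926, 0, 0.4508)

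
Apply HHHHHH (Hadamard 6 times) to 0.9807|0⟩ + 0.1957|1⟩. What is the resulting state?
0.9807|0⟩ + 0.1957|1⟩

H² = I, so an even number of Hadamards cancels: H^6 = I and the state is unchanged.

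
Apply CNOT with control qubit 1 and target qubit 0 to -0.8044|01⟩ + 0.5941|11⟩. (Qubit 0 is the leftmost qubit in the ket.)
0.5941|01⟩ - 0.8044|11⟩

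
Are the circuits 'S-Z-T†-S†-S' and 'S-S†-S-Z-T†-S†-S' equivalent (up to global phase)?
Yes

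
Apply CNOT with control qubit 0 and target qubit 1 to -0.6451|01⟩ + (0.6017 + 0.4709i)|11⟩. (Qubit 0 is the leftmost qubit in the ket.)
-0.6451|01⟩ + (0.6017 + 0.4709i)|10⟩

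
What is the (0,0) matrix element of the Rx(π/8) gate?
0.9808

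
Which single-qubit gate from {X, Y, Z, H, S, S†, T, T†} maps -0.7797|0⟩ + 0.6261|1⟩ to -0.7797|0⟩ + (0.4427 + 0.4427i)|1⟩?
T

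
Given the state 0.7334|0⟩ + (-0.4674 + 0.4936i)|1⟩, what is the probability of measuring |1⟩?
0.4621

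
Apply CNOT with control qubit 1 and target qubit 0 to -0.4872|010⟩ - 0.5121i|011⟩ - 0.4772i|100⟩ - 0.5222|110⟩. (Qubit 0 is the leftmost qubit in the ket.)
-0.5222|010⟩ - 0.4772i|100⟩ - 0.4872|110⟩ - 0.5121i|111⟩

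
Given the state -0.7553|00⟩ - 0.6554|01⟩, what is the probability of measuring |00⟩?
0.5705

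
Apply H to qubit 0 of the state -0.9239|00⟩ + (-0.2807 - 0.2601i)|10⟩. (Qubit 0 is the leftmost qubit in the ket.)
(-0.8518 - 0.1839i)|00⟩ + (-0.4548 + 0.1839i)|10⟩

H on qubit 0 mixes each pair of kets that differ only in qubit 0: amplitudes (a, b) of (|…0…⟩, |…1…⟩) become ((a + b)/√2, (a − b)/√2). Kets absent from the input have amplitude 0.
(|00⟩, |10⟩): (a, b) = (-0.9239, (-0.2807 - 0.2601i)) → ((-0.8518 - 0.1839i), (-0.4548 + 0.1839i))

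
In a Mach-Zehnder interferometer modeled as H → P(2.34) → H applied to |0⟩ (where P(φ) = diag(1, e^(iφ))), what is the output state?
(0.1522 + 0.3592i)|0⟩ + (0.8478 - 0.3592i)|1⟩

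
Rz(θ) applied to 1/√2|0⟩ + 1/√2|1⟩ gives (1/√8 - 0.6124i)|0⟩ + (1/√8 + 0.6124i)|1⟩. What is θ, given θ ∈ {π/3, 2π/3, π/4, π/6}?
2π/3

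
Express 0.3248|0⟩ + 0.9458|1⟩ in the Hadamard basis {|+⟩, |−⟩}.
0.8984|+⟩ - 0.4391|−⟩

With |ψ⟩ = α|0⟩ + β|1⟩, the Hadamard-basis coefficients are ⟨+|ψ⟩ = (α + β)/√2 and ⟨−|ψ⟩ = (α − β)/√2.
Here α = 0.3248, β = 0.9458: (α + β)/√2 = 0.8984, (α − β)/√2 = -0.4391.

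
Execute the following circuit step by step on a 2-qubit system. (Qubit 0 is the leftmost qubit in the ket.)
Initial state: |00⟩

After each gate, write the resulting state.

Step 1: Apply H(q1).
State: 1/√2|00⟩ + 1/√2|01⟩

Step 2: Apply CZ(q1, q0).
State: 1/√2|00⟩ + 1/√2|01⟩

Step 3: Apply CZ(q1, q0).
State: 1/√2|00⟩ + 1/√2|01⟩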